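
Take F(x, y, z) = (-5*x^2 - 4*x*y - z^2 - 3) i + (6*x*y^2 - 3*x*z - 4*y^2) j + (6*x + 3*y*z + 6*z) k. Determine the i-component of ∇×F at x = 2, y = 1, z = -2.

(∇×F)_1 = ∂F₃/∂y − ∂F₂/∂z
= 3*z − (-3*x)
= 3*x + 3*z
At (2, 1, -2): 0.

0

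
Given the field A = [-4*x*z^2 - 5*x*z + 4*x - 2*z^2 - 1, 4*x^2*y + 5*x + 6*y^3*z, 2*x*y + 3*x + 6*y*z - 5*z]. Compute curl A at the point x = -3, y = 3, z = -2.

(-180, -34, -67)

(∇×A)₁ = ∂A₃/∂y − ∂A₂/∂z = 2*x - 6*y^3 + 6*z
(∇×A)₂ = ∂A₁/∂z − ∂A₃/∂x = -8*x*z - 5*x - 2*y - 4*z - 3
(∇×A)₃ = ∂A₂/∂x − ∂A₁/∂y = 8*x*y + 5
∇×A = (2*x - 6*y^3 + 6*z, -8*x*z - 5*x - 2*y - 4*z - 3, 8*x*y + 5)
At (-3, 3, -2): (-180, -34, -67).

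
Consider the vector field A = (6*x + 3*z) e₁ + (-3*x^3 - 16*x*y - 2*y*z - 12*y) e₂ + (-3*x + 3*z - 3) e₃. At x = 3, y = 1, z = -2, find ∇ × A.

(∇×A)₁ = ∂A₃/∂y − ∂A₂/∂z = 2*y
(∇×A)₂ = ∂A₁/∂z − ∂A₃/∂x = 6
(∇×A)₃ = ∂A₂/∂x − ∂A₁/∂y = -9*x^2 - 16*y
∇×A = (2*y, 6, -9*x^2 - 16*y)
At (3, 1, -2): (2, 6, -97).

(2, 6, -97)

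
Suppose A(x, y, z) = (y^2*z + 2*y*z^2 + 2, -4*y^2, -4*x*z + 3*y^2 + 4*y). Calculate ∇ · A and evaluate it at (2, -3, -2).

16

∂A₁/∂x = 0
∂A₂/∂y = -8*y
∂A₃/∂z = -4*x
∇·A = -4*x - 8*y
At (2, -3, -2): 16.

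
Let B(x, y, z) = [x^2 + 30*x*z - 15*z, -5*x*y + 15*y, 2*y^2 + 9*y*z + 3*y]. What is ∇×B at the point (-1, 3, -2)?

(∇×B)₁ = ∂B₃/∂y − ∂B₂/∂z = 4*y + 9*z + 3
(∇×B)₂ = ∂B₁/∂z − ∂B₃/∂x = 30*x - 15
(∇×B)₃ = ∂B₂/∂x − ∂B₁/∂y = -5*y
∇×B = (4*y + 9*z + 3, 30*x - 15, -5*y)
At (-1, 3, -2): (-3, -45, -15).

(-3, -45, -15)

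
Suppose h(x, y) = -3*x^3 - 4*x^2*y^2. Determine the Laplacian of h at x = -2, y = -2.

-28

∂²h/∂x² = -2*(9*x + 4*y^2)
∂²h/∂y² = -8*x^2
∇²h = -8*x^2 - 18*x - 8*y^2
At (-2, -2): -28.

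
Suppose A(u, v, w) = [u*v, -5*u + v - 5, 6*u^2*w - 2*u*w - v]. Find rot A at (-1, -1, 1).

(∇×A)₁ = ∂A₃/∂v − ∂A₂/∂w = -1
(∇×A)₂ = ∂A₁/∂w − ∂A₃/∂u = -12*u*w + 2*w
(∇×A)₃ = ∂A₂/∂u − ∂A₁/∂v = -u - 5
∇×A = (-1, -12*u*w + 2*w, -u - 5)
At (-1, -1, 1): (-1, 14, -4).

(-1, 14, -4)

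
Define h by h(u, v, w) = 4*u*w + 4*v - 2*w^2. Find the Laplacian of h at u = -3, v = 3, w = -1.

∂²h/∂u² = 0
∂²h/∂v² = 0
∂²h/∂w² = -4
∇²h = -4
At (-3, 3, -1): -4.

-4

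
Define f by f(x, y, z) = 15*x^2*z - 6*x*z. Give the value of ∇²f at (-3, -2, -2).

∂²f/∂x² = 30*z
∂²f/∂y² = 0
∂²f/∂z² = 0
∇²f = 30*z
At (-3, -2, -2): -60.

-60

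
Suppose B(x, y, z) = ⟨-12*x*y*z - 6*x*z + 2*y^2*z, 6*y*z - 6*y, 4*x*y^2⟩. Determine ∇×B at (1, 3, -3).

(∇×B)₁ = ∂B₃/∂y − ∂B₂/∂z = 8*x*y - 6*y
(∇×B)₂ = ∂B₁/∂z − ∂B₃/∂x = -12*x*y - 6*x - 2*y^2
(∇×B)₃ = ∂B₂/∂x − ∂B₁/∂y = 12*x*z - 4*y*z
∇×B = (8*x*y - 6*y, -12*x*y - 6*x - 2*y^2, 12*x*z - 4*y*z)
At (1, 3, -3): (6, -60, 0).

(6, -60, 0)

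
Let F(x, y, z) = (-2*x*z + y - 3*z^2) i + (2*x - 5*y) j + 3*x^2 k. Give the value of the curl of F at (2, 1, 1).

(0, -22, 1)

(∇×F)₁ = ∂F₃/∂y − ∂F₂/∂z = 0
(∇×F)₂ = ∂F₁/∂z − ∂F₃/∂x = -8*x - 6*z
(∇×F)₃ = ∂F₂/∂x − ∂F₁/∂y = 1
∇×F = (0, -8*x - 6*z, 1)
At (2, 1, 1): (0, -22, 1).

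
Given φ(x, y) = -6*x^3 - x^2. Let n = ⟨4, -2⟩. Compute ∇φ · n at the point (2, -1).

-304

∂φ/∂x = -18*x^2 - 2*x
∂φ/∂y = 0
∇φ at (2, -1) = (-76, 0)
∇φ · n = (-76)(4) + (0)(-2) = -304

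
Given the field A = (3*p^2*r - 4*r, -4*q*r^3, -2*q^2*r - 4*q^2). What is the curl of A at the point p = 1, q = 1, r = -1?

(8, -1, 0)

(∇×A)₁ = ∂A₃/∂q − ∂A₂/∂r = 12*q*r^2 - 4*q*r - 8*q
(∇×A)₂ = ∂A₁/∂r − ∂A₃/∂p = 3*p^2 - 4
(∇×A)₃ = ∂A₂/∂p − ∂A₁/∂q = 0
∇×A = (12*q*r^2 - 4*q*r - 8*q, 3*p^2 - 4, 0)
At (1, 1, -1): (8, -1, 0).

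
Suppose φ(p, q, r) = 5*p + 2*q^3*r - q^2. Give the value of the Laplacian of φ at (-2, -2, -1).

∂²φ/∂p² = 0
∂²φ/∂q² = 2*(6*q*r - 1)
∂²φ/∂r² = 0
∇²φ = 12*q*r - 2
At (-2, -2, -1): 22.

22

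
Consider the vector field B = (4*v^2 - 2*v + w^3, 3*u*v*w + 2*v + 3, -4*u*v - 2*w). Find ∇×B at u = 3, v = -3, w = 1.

(15, -9, 17)

(∇×B)₁ = ∂B₃/∂v − ∂B₂/∂w = -3*u*v - 4*u
(∇×B)₂ = ∂B₁/∂w − ∂B₃/∂u = 4*v + 3*w^2
(∇×B)₃ = ∂B₂/∂u − ∂B₁/∂v = 3*v*w - 8*v + 2
∇×B = (-3*u*v - 4*u, 4*v + 3*w^2, 3*v*w - 8*v + 2)
At (3, -3, 1): (15, -9, 17).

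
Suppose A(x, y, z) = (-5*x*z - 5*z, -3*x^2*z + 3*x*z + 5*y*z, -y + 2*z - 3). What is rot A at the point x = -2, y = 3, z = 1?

(∇×A)₁ = ∂A₃/∂y − ∂A₂/∂z = 3*x^2 - 3*x - 5*y - 1
(∇×A)₂ = ∂A₁/∂z − ∂A₃/∂x = -5*x - 5
(∇×A)₃ = ∂A₂/∂x − ∂A₁/∂y = -6*x*z + 3*z
∇×A = (3*x^2 - 3*x - 5*y - 1, -5*x - 5, -6*x*z + 3*z)
At (-2, 3, 1): (2, 5, 15).

(2, 5, 15)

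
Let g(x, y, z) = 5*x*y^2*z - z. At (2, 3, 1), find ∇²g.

∂²g/∂x² = 0
∂²g/∂y² = 10*x*z
∂²g/∂z² = 0
∇²g = 10*x*z
At (2, 3, 1): 20.

20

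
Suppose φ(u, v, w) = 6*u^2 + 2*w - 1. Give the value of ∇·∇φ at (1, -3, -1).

12

∂²φ/∂u² = 12
∂²φ/∂v² = 0
∂²φ/∂w² = 0
∇²φ = 12
At (1, -3, -1): 12.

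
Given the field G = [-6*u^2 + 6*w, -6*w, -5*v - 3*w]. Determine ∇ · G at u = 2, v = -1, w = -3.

-27

∂G₁/∂u = -12*u
∂G₂/∂v = 0
∂G₃/∂w = -3
∇·G = -12*u - 3
At (2, -1, -3): -27.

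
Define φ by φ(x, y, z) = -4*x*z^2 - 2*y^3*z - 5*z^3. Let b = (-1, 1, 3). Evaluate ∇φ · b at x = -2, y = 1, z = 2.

∂φ/∂x = -4*z^2
∂φ/∂y = -6*y^2*z
∂φ/∂z = -8*x*z - 2*y^3 - 15*z^2
∇φ at (-2, 1, 2) = (-16, -12, -30)
∇φ · b = (-16)(-1) + (-12)(1) + (-30)(3) = -86

-86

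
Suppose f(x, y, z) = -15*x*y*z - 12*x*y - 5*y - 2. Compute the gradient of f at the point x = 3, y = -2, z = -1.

(-6, 4, 90)

∂f/∂x = -15*y*z - 12*y
∂f/∂y = -15*x*z - 12*x - 5
∂f/∂z = -15*x*y
∇f = (-15*y*z - 12*y, -15*x*z - 12*x - 5, -15*x*y)
At (3, -2, -1): (-6, 4, 90).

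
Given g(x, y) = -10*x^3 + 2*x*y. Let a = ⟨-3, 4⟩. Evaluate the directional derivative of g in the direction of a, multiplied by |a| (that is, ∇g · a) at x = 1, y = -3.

∂g/∂x = -30*x^2 + 2*y
∂g/∂y = 2*x
∇g at (1, -3) = (-36, 2)
∇g · a = (-36)(-3) + (2)(4) = 116

116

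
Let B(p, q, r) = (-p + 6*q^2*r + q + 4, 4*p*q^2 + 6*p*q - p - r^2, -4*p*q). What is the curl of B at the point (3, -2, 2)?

(-8, 16, 50)

(∇×B)₁ = ∂B₃/∂q − ∂B₂/∂r = -4*p + 2*r
(∇×B)₂ = ∂B₁/∂r − ∂B₃/∂p = 6*q^2 + 4*q
(∇×B)₃ = ∂B₂/∂p − ∂B₁/∂q = 4*q^2 - 12*q*r + 6*q - 2
∇×B = (-4*p + 2*r, 6*q^2 + 4*q, 4*q^2 - 12*q*r + 6*q - 2)
At (3, -2, 2): (-8, 16, 50).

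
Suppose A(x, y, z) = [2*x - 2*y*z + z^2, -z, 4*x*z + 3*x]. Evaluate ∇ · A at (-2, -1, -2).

-6

∂A₁/∂x = 2
∂A₂/∂y = 0
∂A₃/∂z = 4*x
∇·A = 4*x + 2
At (-2, -1, -2): -6.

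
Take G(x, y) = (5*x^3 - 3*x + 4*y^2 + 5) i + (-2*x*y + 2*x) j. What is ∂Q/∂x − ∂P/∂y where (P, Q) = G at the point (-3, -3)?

∂G₂/∂x = -2*y + 2
∂G₁/∂y = 8*y
Scalar curl = -10*y + 2
At (-3, -3): 32.

32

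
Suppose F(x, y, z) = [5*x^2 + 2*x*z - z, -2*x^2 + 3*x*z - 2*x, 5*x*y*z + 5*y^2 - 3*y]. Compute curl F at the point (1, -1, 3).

(∇×F)₁ = ∂F₃/∂y − ∂F₂/∂z = 5*x*z - 3*x + 10*y - 3
(∇×F)₂ = ∂F₁/∂z − ∂F₃/∂x = 2*x - 5*y*z - 1
(∇×F)₃ = ∂F₂/∂x − ∂F₁/∂y = -4*x + 3*z - 2
∇×F = (5*x*z - 3*x + 10*y - 3, 2*x - 5*y*z - 1, -4*x + 3*z - 2)
At (1, -1, 3): (-1, 16, 3).

(-1, 16, 3)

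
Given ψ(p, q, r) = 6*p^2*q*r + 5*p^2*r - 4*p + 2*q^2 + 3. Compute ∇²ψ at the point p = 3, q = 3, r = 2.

∂²ψ/∂p² = 2*r*(6*q + 5)
∂²ψ/∂q² = 4
∂²ψ/∂r² = 0
∇²ψ = 12*q*r + 10*r + 4
At (3, 3, 2): 96.

96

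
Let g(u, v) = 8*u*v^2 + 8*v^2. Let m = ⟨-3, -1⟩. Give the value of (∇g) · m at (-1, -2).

-96

∂g/∂u = 8*v^2
∂g/∂v = 16*u*v + 16*v
∇g at (-1, -2) = (32, 0)
∇g · m = (32)(-3) + (0)(-1) = -96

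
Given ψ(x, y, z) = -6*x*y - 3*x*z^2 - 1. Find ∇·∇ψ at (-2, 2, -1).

∂²ψ/∂x² = 0
∂²ψ/∂y² = 0
∂²ψ/∂z² = -6*x
∇²ψ = -6*x
At (-2, 2, -1): 12.

12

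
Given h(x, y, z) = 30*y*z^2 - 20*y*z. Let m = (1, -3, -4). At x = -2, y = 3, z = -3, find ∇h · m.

∂h/∂x = 0
∂h/∂y = 30*z^2 - 20*z
∂h/∂z = 60*y*z - 20*y
∇h at (-2, 3, -3) = (0, 330, -600)
∇h · m = (0)(1) + (330)(-3) + (-600)(-4) = 1410

1410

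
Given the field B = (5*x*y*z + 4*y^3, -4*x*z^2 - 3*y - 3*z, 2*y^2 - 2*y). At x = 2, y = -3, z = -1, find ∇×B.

(∇×B)₁ = ∂B₃/∂y − ∂B₂/∂z = 8*x*z + 4*y + 1
(∇×B)₂ = ∂B₁/∂z − ∂B₃/∂x = 5*x*y
(∇×B)₃ = ∂B₂/∂x − ∂B₁/∂y = -5*x*z - 12*y^2 - 4*z^2
∇×B = (8*x*z + 4*y + 1, 5*x*y, -5*x*z - 12*y^2 - 4*z^2)
At (2, -3, -1): (-27, -30, -102).

(-27, -30, -102)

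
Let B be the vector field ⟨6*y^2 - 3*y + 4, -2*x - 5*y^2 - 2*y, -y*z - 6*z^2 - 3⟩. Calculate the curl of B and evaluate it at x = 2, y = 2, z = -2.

(∇×B)₁ = ∂B₃/∂y − ∂B₂/∂z = -z
(∇×B)₂ = ∂B₁/∂z − ∂B₃/∂x = 0
(∇×B)₃ = ∂B₂/∂x − ∂B₁/∂y = -12*y + 1
∇×B = (-z, 0, -12*y + 1)
At (2, 2, -2): (2, 0, -23).

(2, 0, -23)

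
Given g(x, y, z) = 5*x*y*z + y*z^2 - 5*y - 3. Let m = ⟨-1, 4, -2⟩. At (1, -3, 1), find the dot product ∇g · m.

61

∂g/∂x = 5*y*z
∂g/∂y = 5*x*z + z^2 - 5
∂g/∂z = 5*x*y + 2*y*z
∇g at (1, -3, 1) = (-15, 1, -21)
∇g · m = (-15)(-1) + (1)(4) + (-21)(-2) = 61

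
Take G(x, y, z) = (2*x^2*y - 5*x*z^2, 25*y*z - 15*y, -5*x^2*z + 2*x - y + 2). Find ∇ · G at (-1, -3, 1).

12

∂G₁/∂x = 4*x*y - 5*z^2
∂G₂/∂y = 25*z - 15
∂G₃/∂z = -5*x^2
∇·G = -5*x^2 + 4*x*y - 5*z^2 + 25*z - 15
At (-1, -3, 1): 12.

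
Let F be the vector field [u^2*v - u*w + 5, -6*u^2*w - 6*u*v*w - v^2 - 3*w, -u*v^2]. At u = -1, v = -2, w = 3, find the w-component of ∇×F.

71

(∇×F)_3 = ∂F₂/∂u − ∂F₁/∂v
= -12*u*w - 6*v*w − (u^2)
= -u^2 - 12*u*w - 6*v*w
At (-1, -2, 3): 71.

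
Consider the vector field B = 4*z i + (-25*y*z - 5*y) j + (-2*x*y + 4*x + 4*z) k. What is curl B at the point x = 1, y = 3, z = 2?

(∇×B)₁ = ∂B₃/∂y − ∂B₂/∂z = -2*x + 25*y
(∇×B)₂ = ∂B₁/∂z − ∂B₃/∂x = 2*y
(∇×B)₃ = ∂B₂/∂x − ∂B₁/∂y = 0
∇×B = (-2*x + 25*y, 2*y, 0)
At (1, 3, 2): (73, 6, 0).

(73, 6, 0)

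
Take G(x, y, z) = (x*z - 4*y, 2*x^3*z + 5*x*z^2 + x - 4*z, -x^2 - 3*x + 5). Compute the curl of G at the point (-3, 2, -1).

(∇×G)₁ = ∂G₃/∂y − ∂G₂/∂z = -2*x^3 - 10*x*z + 4
(∇×G)₂ = ∂G₁/∂z − ∂G₃/∂x = 3*x + 3
(∇×G)₃ = ∂G₂/∂x − ∂G₁/∂y = 6*x^2*z + 5*z^2 + 5
∇×G = (-2*x^3 - 10*x*z + 4, 3*x + 3, 6*x^2*z + 5*z^2 + 5)
At (-3, 2, -1): (28, -6, -44).

(28, -6, -44)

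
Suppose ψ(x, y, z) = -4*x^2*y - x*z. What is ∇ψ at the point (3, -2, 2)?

(46, -36, -3)

∂ψ/∂x = -8*x*y - z
∂ψ/∂y = -4*x^2
∂ψ/∂z = -x
∇ψ = (-8*x*y - z, -4*x^2, -x)
At (3, -2, 2): (46, -36, -3).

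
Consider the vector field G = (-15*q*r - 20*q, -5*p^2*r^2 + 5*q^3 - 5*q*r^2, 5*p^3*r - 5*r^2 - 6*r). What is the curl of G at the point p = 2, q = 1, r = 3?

(150, -195, -115)

(∇×G)₁ = ∂G₃/∂q − ∂G₂/∂r = 10*p^2*r + 10*q*r
(∇×G)₂ = ∂G₁/∂r − ∂G₃/∂p = -15*p^2*r - 15*q
(∇×G)₃ = ∂G₂/∂p − ∂G₁/∂q = -10*p*r^2 + 15*r + 20
∇×G = (10*p^2*r + 10*q*r, -15*p^2*r - 15*q, -10*p*r^2 + 15*r + 20)
At (2, 1, 3): (150, -195, -115).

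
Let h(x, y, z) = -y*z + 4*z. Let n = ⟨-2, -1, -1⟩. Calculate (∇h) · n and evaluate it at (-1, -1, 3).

-2

∂h/∂x = 0
∂h/∂y = -z
∂h/∂z = -y + 4
∇h at (-1, -1, 3) = (0, -3, 5)
∇h · n = (0)(-2) + (-3)(-1) + (5)(-1) = -2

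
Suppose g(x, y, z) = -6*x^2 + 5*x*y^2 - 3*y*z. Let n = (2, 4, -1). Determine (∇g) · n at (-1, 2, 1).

∂g/∂x = -12*x + 5*y^2
∂g/∂y = 10*x*y - 3*z
∂g/∂z = -3*y
∇g at (-1, 2, 1) = (32, -23, -6)
∇g · n = (32)(2) + (-23)(4) + (-6)(-1) = -22

-22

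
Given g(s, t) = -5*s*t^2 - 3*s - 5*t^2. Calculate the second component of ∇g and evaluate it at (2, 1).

-30

(∇g)_2 = ∂g/∂t = -10*s*t - 10*t
At (2, 1): -30.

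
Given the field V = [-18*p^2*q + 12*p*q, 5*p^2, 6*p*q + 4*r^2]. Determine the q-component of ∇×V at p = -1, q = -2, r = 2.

12

(∇×V)_2 = ∂V₁/∂r − ∂V₃/∂p
= 0 − (6*q)
= -6*q
At (-1, -2, 2): 12.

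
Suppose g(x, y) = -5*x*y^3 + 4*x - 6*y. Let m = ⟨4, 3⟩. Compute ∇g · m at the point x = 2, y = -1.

∂g/∂x = -5*y^3 + 4
∂g/∂y = -15*x*y^2 - 6
∇g at (2, -1) = (9, -36)
∇g · m = (9)(4) + (-36)(3) = -72

-72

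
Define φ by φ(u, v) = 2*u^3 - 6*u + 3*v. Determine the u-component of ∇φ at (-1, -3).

0

(∇φ)_1 = ∂φ/∂u = 6*u^2 - 6
At (-1, -3): 0.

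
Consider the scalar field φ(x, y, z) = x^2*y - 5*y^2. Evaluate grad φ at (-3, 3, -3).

∂φ/∂x = 2*x*y
∂φ/∂y = x^2 - 10*y
∂φ/∂z = 0
∇φ = (2*x*y, x^2 - 10*y, 0)
At (-3, 3, -3): (-18, -21, 0).

(-18, -21, 0)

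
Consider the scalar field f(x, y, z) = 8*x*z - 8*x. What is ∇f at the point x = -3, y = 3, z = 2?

∂f/∂x = 8*z - 8
∂f/∂y = 0
∂f/∂z = 8*x
∇f = (8*z - 8, 0, 8*x)
At (-3, 3, 2): (8, 0, -24).

(8, 0, -24)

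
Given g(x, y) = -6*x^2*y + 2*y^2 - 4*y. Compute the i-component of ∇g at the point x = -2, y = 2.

(∇g)_1 = ∂g/∂x = -12*x*y
At (-2, 2): 48.

48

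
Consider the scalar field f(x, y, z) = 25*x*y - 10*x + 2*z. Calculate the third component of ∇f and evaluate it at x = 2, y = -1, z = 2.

(∇f)_3 = ∂f/∂z = 2
At (2, -1, 2): 2.

2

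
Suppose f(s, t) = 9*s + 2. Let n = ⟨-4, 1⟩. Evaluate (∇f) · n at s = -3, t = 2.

∂f/∂s = 9
∂f/∂t = 0
∇f at (-3, 2) = (9, 0)
∇f · n = (9)(-4) + (0)(1) = -36

-36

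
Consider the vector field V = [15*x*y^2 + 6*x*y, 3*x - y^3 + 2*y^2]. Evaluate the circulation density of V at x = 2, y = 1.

∂V₂/∂x = 3
∂V₁/∂y = 30*x*y + 6*x
Scalar curl = -30*x*y - 6*x + 3
At (2, 1): -69.

-69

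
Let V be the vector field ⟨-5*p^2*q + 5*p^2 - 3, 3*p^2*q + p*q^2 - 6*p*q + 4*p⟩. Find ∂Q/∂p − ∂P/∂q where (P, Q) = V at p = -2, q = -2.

64

∂V₂/∂p = 6*p*q + q^2 - 6*q + 4
∂V₁/∂q = -5*p^2
Scalar curl = 5*p^2 + 6*p*q + q^2 - 6*q + 4
At (-2, -2): 64.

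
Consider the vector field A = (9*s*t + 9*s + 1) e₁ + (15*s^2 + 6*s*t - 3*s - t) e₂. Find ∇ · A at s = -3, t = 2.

8

∂A₁/∂s = 9*t + 9
∂A₂/∂t = 6*s - 1
∇·A = 6*s + 9*t + 8
At (-3, 2): 8.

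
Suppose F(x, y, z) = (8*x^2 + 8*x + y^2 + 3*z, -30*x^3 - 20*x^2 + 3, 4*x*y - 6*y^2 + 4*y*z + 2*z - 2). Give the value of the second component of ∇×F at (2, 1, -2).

-1

(∇×F)_2 = ∂F₁/∂z − ∂F₃/∂x
= 3 − (4*y)
= -4*y + 3
At (2, 1, -2): -1.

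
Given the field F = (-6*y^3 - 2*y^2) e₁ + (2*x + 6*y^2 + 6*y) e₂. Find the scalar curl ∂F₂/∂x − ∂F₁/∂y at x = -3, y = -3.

152

∂F₂/∂x = 2
∂F₁/∂y = -18*y^2 - 4*y
Scalar curl = 18*y^2 + 4*y + 2
At (-3, -3): 152.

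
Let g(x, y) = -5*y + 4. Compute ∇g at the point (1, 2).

(0, -5)

∂g/∂x = 0
∂g/∂y = -5
∇g = (0, -5)
At (1, 2): (0, -5).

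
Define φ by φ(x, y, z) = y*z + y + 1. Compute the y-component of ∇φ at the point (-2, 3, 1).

2

(∇φ)_2 = ∂φ/∂y = z + 1
At (-2, 3, 1): 2.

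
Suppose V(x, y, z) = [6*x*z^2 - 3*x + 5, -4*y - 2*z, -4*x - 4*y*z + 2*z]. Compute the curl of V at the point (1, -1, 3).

(-10, 40, 0)

(∇×V)₁ = ∂V₃/∂y − ∂V₂/∂z = -4*z + 2
(∇×V)₂ = ∂V₁/∂z − ∂V₃/∂x = 12*x*z + 4
(∇×V)₃ = ∂V₂/∂x − ∂V₁/∂y = 0
∇×V = (-4*z + 2, 12*x*z + 4, 0)
At (1, -1, 3): (-10, 40, 0).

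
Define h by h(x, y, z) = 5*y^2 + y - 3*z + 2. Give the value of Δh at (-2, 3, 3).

∂²h/∂x² = 0
∂²h/∂y² = 10
∂²h/∂z² = 0
∇²h = 10
At (-2, 3, 3): 10.

10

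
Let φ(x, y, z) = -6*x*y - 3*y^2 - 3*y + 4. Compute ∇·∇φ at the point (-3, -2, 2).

∂²φ/∂x² = 0
∂²φ/∂y² = -6
∂²φ/∂z² = 0
∇²φ = -6
At (-3, -2, 2): -6.

-6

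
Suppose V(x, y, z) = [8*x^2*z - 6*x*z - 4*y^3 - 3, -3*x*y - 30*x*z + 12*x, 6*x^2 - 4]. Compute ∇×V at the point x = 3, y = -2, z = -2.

(∇×V)₁ = ∂V₃/∂y − ∂V₂/∂z = 30*x
(∇×V)₂ = ∂V₁/∂z − ∂V₃/∂x = 8*x^2 - 18*x
(∇×V)₃ = ∂V₂/∂x − ∂V₁/∂y = 12*y^2 - 3*y - 30*z + 12
∇×V = (30*x, 8*x^2 - 18*x, 12*y^2 - 3*y - 30*z + 12)
At (3, -2, -2): (90, 18, 126).

(90, 18, 126)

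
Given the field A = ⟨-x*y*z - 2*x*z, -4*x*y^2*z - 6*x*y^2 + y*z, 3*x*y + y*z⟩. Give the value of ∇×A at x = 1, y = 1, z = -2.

(∇×A)₁ = ∂A₃/∂y − ∂A₂/∂z = 4*x*y^2 + 3*x - y + z
(∇×A)₂ = ∂A₁/∂z − ∂A₃/∂x = -x*y - 2*x - 3*y
(∇×A)₃ = ∂A₂/∂x − ∂A₁/∂y = x*z - 4*y^2*z - 6*y^2
∇×A = (4*x*y^2 + 3*x - y + z, -x*y - 2*x - 3*y, x*z - 4*y^2*z - 6*y^2)
At (1, 1, -2): (4, -6, 0).

(4, -6, 0)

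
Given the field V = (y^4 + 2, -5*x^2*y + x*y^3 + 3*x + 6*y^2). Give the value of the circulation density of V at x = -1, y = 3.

-48

∂V₂/∂x = -10*x*y + y^3 + 3
∂V₁/∂y = 4*y^3
Scalar curl = -10*x*y - 3*y^3 + 3
At (-1, 3): -48.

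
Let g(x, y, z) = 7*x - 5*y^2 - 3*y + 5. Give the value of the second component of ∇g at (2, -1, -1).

7

(∇g)_2 = ∂g/∂y = -10*y - 3
At (2, -1, -1): 7.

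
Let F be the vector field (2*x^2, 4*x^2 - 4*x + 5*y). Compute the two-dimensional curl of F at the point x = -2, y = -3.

-20

∂F₂/∂x = 8*x - 4
∂F₁/∂y = 0
Scalar curl = 8*x - 4
At (-2, -3): -20.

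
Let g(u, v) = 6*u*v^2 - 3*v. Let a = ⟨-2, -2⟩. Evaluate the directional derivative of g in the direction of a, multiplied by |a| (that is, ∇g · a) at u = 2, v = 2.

-138

∂g/∂u = 6*v^2
∂g/∂v = 12*u*v - 3
∇g at (2, 2) = (24, 45)
∇g · a = (24)(-2) + (45)(-2) = -138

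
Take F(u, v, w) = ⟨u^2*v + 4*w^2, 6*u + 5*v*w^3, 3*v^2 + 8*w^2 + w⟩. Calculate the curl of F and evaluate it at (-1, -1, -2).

(54, -16, 5)

(∇×F)₁ = ∂F₃/∂v − ∂F₂/∂w = -15*v*w^2 + 6*v
(∇×F)₂ = ∂F₁/∂w − ∂F₃/∂u = 8*w
(∇×F)₃ = ∂F₂/∂u − ∂F₁/∂v = -u^2 + 6
∇×F = (-15*v*w^2 + 6*v, 8*w, -u^2 + 6)
At (-1, -1, -2): (54, -16, 5).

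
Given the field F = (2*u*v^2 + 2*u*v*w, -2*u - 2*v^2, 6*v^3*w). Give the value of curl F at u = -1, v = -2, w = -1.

(-72, 4, -12)

(∇×F)₁ = ∂F₃/∂v − ∂F₂/∂w = 18*v^2*w
(∇×F)₂ = ∂F₁/∂w − ∂F₃/∂u = 2*u*v
(∇×F)₃ = ∂F₂/∂u − ∂F₁/∂v = -4*u*v - 2*u*w - 2
∇×F = (18*v^2*w, 2*u*v, -4*u*v - 2*u*w - 2)
At (-1, -2, -1): (-72, 4, -12).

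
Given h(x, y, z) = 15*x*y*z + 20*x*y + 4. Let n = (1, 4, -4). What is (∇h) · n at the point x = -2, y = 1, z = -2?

∂h/∂x = 15*y*z + 20*y
∂h/∂y = 15*x*z + 20*x
∂h/∂z = 15*x*y
∇h at (-2, 1, -2) = (-10, 20, -30)
∇h · n = (-10)(1) + (20)(4) + (-30)(-4) = 190

190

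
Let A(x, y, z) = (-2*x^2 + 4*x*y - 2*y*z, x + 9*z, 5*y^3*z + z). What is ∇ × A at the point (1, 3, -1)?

(-144, -6, -5)

(∇×A)₁ = ∂A₃/∂y − ∂A₂/∂z = 15*y^2*z - 9
(∇×A)₂ = ∂A₁/∂z − ∂A₃/∂x = -2*y
(∇×A)₃ = ∂A₂/∂x − ∂A₁/∂y = -4*x + 2*z + 1
∇×A = (15*y^2*z - 9, -2*y, -4*x + 2*z + 1)
At (1, 3, -1): (-144, -6, -5).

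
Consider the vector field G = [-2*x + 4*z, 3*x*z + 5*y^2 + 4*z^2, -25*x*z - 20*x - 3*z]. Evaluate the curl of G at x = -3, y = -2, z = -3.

(∇×G)₁ = ∂G₃/∂y − ∂G₂/∂z = -3*x - 8*z
(∇×G)₂ = ∂G₁/∂z − ∂G₃/∂x = 25*z + 24
(∇×G)₃ = ∂G₂/∂x − ∂G₁/∂y = 3*z
∇×G = (-3*x - 8*z, 25*z + 24, 3*z)
At (-3, -2, -3): (33, -51, -9).

(33, -51, -9)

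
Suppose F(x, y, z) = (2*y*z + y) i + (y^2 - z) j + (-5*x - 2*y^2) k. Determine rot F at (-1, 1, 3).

(-3, 7, -7)

(∇×F)₁ = ∂F₃/∂y − ∂F₂/∂z = -4*y + 1
(∇×F)₂ = ∂F₁/∂z − ∂F₃/∂x = 2*y + 5
(∇×F)₃ = ∂F₂/∂x − ∂F₁/∂y = -2*z - 1
∇×F = (-4*y + 1, 2*y + 5, -2*z - 1)
At (-1, 1, 3): (-3, 7, -7).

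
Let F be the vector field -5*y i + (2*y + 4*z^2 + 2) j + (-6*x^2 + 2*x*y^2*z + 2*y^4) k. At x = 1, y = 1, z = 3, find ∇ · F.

4

∂F₁/∂x = 0
∂F₂/∂y = 2
∂F₃/∂z = 2*x*y^2
∇·F = 2*x*y^2 + 2
At (1, 1, 3): 4.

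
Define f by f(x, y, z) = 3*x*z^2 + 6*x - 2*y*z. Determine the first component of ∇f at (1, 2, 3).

33

(∇f)_1 = ∂f/∂x = 3*z^2 + 6
At (1, 2, 3): 33.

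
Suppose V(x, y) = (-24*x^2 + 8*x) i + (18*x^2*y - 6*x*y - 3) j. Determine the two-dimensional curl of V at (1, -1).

-30

∂V₂/∂x = 36*x*y - 6*y
∂V₁/∂y = 0
Scalar curl = 36*x*y - 6*y
At (1, -1): -30.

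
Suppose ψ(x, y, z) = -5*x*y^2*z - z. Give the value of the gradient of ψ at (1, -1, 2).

(-10, 20, -6)

∂ψ/∂x = -5*y^2*z
∂ψ/∂y = -10*x*y*z
∂ψ/∂z = -5*x*y^2 - 1
∇ψ = (-5*y^2*z, -10*x*y*z, -5*x*y^2 - 1)
At (1, -1, 2): (-10, 20, -6).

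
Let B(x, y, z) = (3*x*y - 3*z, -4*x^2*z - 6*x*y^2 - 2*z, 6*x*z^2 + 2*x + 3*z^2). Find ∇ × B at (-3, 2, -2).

(∇×B)₁ = ∂B₃/∂y − ∂B₂/∂z = 4*x^2 + 2
(∇×B)₂ = ∂B₁/∂z − ∂B₃/∂x = -6*z^2 - 5
(∇×B)₃ = ∂B₂/∂x − ∂B₁/∂y = -8*x*z - 3*x - 6*y^2
∇×B = (4*x^2 + 2, -6*z^2 - 5, -8*x*z - 3*x - 6*y^2)
At (-3, 2, -2): (38, -29, -63).

(38, -29, -63)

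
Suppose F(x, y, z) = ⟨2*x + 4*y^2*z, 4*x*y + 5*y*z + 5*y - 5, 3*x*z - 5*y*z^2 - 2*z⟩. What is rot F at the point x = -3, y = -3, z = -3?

(-30, 45, -84)

(∇×F)₁ = ∂F₃/∂y − ∂F₂/∂z = -5*y - 5*z^2
(∇×F)₂ = ∂F₁/∂z − ∂F₃/∂x = 4*y^2 - 3*z
(∇×F)₃ = ∂F₂/∂x − ∂F₁/∂y = -8*y*z + 4*y
∇×F = (-5*y - 5*z^2, 4*y^2 - 3*z, -8*y*z + 4*y)
At (-3, -3, -3): (-30, 45, -84).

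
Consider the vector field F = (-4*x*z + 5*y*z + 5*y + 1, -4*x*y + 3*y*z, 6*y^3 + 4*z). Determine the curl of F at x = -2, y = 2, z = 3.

(∇×F)₁ = ∂F₃/∂y − ∂F₂/∂z = 18*y^2 - 3*y
(∇×F)₂ = ∂F₁/∂z − ∂F₃/∂x = -4*x + 5*y
(∇×F)₃ = ∂F₂/∂x − ∂F₁/∂y = -4*y - 5*z - 5
∇×F = (18*y^2 - 3*y, -4*x + 5*y, -4*y - 5*z - 5)
At (-2, 2, 3): (66, 18, -28).

(66, 18, -28)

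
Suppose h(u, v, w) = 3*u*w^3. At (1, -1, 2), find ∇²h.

36

∂²h/∂u² = 0
∂²h/∂v² = 0
∂²h/∂w² = 18*u*w
∇²h = 18*u*w
At (1, -1, 2): 36.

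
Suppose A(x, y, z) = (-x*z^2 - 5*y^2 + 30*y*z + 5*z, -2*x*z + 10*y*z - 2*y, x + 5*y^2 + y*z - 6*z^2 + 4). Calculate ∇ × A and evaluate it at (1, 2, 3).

(5, 58, -76)

(∇×A)₁ = ∂A₃/∂y − ∂A₂/∂z = 2*x + z
(∇×A)₂ = ∂A₁/∂z − ∂A₃/∂x = -2*x*z + 30*y + 4
(∇×A)₃ = ∂A₂/∂x − ∂A₁/∂y = 10*y - 32*z
∇×A = (2*x + z, -2*x*z + 30*y + 4, 10*y - 32*z)
At (1, 2, 3): (5, 58, -76).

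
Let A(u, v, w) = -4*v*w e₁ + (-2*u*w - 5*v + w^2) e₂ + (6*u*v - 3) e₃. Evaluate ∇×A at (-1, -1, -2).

(∇×A)₁ = ∂A₃/∂v − ∂A₂/∂w = 8*u - 2*w
(∇×A)₂ = ∂A₁/∂w − ∂A₃/∂u = -10*v
(∇×A)₃ = ∂A₂/∂u − ∂A₁/∂v = 2*w
∇×A = (8*u - 2*w, -10*v, 2*w)
At (-1, -1, -2): (-4, 10, -4).

(-4, 10, -4)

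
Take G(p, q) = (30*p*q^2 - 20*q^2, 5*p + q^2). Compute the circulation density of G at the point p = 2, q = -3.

∂G₂/∂p = 5
∂G₁/∂q = 60*p*q - 40*q
Scalar curl = -60*p*q + 40*q + 5
At (2, -3): 245.

245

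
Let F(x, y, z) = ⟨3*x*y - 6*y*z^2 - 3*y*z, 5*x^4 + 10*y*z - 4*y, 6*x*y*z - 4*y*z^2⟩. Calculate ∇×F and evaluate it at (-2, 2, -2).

(∇×F)₁ = ∂F₃/∂y − ∂F₂/∂z = 6*x*z - 10*y - 4*z^2
(∇×F)₂ = ∂F₁/∂z − ∂F₃/∂x = -18*y*z - 3*y
(∇×F)₃ = ∂F₂/∂x − ∂F₁/∂y = 20*x^3 - 3*x + 6*z^2 + 3*z
∇×F = (6*x*z - 10*y - 4*z^2, -18*y*z - 3*y, 20*x^3 - 3*x + 6*z^2 + 3*z)
At (-2, 2, -2): (-12, 66, -136).

(-12, 66, -136)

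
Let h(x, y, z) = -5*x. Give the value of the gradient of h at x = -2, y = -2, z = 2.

(-5, 0, 0)

∂h/∂x = -5
∂h/∂y = 0
∂h/∂z = 0
∇h = (-5, 0, 0)
At (-2, -2, 2): (-5, 0, 0).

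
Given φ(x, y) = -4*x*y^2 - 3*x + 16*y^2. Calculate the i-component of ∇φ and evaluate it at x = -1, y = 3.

(∇φ)_1 = ∂φ/∂x = -4*y^2 - 3
At (-1, 3): -39.

-39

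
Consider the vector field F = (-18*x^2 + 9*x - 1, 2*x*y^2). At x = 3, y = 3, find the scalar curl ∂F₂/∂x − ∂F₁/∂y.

∂F₂/∂x = 2*y^2
∂F₁/∂y = 0
Scalar curl = 2*y^2
At (3, 3): 18.

18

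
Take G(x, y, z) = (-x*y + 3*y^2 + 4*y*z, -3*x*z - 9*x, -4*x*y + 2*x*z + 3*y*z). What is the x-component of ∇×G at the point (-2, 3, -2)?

(∇×G)_1 = ∂G₃/∂y − ∂G₂/∂z
= -4*x + 3*z − (-3*x)
= -x + 3*z
At (-2, 3, -2): -4.

-4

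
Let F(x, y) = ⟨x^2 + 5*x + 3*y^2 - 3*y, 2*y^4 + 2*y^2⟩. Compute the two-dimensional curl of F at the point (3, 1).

-3

∂F₂/∂x = 0
∂F₁/∂y = 6*y - 3
Scalar curl = -6*y + 3
At (3, 1): -3.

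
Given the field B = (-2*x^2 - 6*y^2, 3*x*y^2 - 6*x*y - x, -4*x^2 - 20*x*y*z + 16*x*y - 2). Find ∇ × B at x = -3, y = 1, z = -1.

(-108, -60, 8)

(∇×B)₁ = ∂B₃/∂y − ∂B₂/∂z = -20*x*z + 16*x
(∇×B)₂ = ∂B₁/∂z − ∂B₃/∂x = 8*x + 20*y*z - 16*y
(∇×B)₃ = ∂B₂/∂x − ∂B₁/∂y = 3*y^2 + 6*y - 1
∇×B = (-20*x*z + 16*x, 8*x + 20*y*z - 16*y, 3*y^2 + 6*y - 1)
At (-3, 1, -1): (-108, -60, 8).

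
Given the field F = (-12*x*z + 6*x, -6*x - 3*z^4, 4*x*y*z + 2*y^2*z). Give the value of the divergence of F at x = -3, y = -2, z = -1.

50

∂F₁/∂x = -12*z + 6
∂F₂/∂y = 0
∂F₃/∂z = 4*x*y + 2*y^2
∇·F = 4*x*y + 2*y^2 - 12*z + 6
At (-3, -2, -1): 50.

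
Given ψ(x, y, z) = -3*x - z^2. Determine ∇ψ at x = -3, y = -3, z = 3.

(-3, 0, -6)

∂ψ/∂x = -3
∂ψ/∂y = 0
∂ψ/∂z = -2*z
∇ψ = (-3, 0, -2*z)
At (-3, -3, 3): (-3, 0, -6).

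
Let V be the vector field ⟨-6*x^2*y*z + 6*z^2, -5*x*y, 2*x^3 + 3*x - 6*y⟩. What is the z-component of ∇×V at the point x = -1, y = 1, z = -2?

-17

(∇×V)_3 = ∂V₂/∂x − ∂V₁/∂y
= -5*y − (-6*x^2*z)
= 6*x^2*z - 5*y
At (-1, 1, -2): -17.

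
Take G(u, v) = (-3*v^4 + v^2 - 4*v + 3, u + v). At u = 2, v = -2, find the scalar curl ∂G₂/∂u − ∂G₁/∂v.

∂G₂/∂u = 1
∂G₁/∂v = -12*v^3 + 2*v - 4
Scalar curl = 12*v^3 - 2*v + 5
At (2, -2): -87.

-87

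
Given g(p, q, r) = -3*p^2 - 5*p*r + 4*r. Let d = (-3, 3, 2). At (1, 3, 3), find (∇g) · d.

∂g/∂p = -6*p - 5*r
∂g/∂q = 0
∂g/∂r = -5*p + 4
∇g at (1, 3, 3) = (-21, 0, -1)
∇g · d = (-21)(-3) + (0)(3) + (-1)(2) = 61

61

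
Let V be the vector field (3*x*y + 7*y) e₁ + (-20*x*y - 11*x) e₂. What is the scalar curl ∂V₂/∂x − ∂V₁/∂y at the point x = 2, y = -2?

∂V₂/∂x = -20*y - 11
∂V₁/∂y = 3*x + 7
Scalar curl = -3*x - 20*y - 18
At (2, -2): 16.

16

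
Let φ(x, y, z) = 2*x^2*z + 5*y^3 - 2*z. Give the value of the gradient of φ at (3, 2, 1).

(12, 60, 16)

∂φ/∂x = 4*x*z
∂φ/∂y = 15*y^2
∂φ/∂z = 2*x^2 - 2
∇φ = (4*x*z, 15*y^2, 2*x^2 - 2)
At (3, 2, 1): (12, 60, 16).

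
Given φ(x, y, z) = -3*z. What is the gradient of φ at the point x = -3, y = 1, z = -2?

(0, 0, -3)

∂φ/∂x = 0
∂φ/∂y = 0
∂φ/∂z = -3
∇φ = (0, 0, -3)
At (-3, 1, -2): (0, 0, -3).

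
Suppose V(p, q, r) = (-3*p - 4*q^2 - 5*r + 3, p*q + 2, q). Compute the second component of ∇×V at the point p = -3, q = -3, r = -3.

(∇×V)_2 = ∂V₁/∂r − ∂V₃/∂p
= -5 − (0)
= -5
At (-3, -3, -3): -5.

-5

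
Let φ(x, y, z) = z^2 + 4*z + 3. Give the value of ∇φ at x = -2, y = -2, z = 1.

∂φ/∂x = 0
∂φ/∂y = 0
∂φ/∂z = 2*z + 4
∇φ = (0, 0, 2*z + 4)
At (-2, -2, 1): (0, 0, 6).

(0, 0, 6)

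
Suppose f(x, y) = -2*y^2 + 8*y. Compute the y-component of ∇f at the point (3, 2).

(∇f)_2 = ∂f/∂y = -4*y + 8
At (3, 2): 0.

0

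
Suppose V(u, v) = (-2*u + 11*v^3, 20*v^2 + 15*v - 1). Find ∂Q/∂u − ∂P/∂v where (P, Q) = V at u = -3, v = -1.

∂V₂/∂u = 0
∂V₁/∂v = 33*v^2
Scalar curl = -33*v^2
At (-3, -1): -33.

-33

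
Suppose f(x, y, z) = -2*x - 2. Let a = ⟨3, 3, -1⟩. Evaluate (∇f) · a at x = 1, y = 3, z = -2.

-6

∂f/∂x = -2
∂f/∂y = 0
∂f/∂z = 0
∇f at (1, 3, -2) = (-2, 0, 0)
∇f · a = (-2)(3) + (0)(3) + (0)(-1) = -6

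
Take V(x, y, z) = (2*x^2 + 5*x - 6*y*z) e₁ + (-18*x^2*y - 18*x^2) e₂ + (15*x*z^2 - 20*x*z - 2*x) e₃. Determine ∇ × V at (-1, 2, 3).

(∇×V)₁ = ∂V₃/∂y − ∂V₂/∂z = 0
(∇×V)₂ = ∂V₁/∂z − ∂V₃/∂x = -6*y - 15*z^2 + 20*z + 2
(∇×V)₃ = ∂V₂/∂x − ∂V₁/∂y = -36*x*y - 36*x + 6*z
∇×V = (0, -6*y - 15*z^2 + 20*z + 2, -36*x*y - 36*x + 6*z)
At (-1, 2, 3): (0, -85, 126).

(0, -85, 126)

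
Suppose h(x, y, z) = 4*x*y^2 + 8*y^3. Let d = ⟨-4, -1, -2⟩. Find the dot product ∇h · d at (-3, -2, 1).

∂h/∂x = 4*y^2
∂h/∂y = 8*x*y + 24*y^2
∂h/∂z = 0
∇h at (-3, -2, 1) = (16, 144, 0)
∇h · d = (16)(-4) + (144)(-1) + (0)(-2) = -208

-208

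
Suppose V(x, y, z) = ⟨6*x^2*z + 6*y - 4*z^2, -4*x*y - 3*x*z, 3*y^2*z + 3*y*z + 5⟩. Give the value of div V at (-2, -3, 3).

∂V₁/∂x = 12*x*z
∂V₂/∂y = -4*x
∂V₃/∂z = 3*y^2 + 3*y
∇·V = 12*x*z - 4*x + 3*y^2 + 3*y
At (-2, -3, 3): -46.

-46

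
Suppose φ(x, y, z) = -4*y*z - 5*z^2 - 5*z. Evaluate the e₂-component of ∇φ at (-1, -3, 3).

-12

(∇φ)_2 = ∂φ/∂y = -4*z
At (-1, -3, 3): -12.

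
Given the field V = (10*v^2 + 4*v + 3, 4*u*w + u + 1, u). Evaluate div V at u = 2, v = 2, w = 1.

∂V₁/∂u = 0
∂V₂/∂v = 0
∂V₃/∂w = 0
∇·V = 0
At (2, 2, 1): 0.

0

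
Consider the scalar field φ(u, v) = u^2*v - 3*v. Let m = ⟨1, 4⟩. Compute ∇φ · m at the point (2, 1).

8

∂φ/∂u = 2*u*v
∂φ/∂v = u^2 - 3
∇φ at (2, 1) = (4, 1)
∇φ · m = (4)(1) + (1)(4) = 8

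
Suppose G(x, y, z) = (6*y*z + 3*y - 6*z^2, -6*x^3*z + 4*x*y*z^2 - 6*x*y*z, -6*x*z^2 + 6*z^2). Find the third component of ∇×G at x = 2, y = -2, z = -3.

123

(∇×G)_3 = ∂G₂/∂x − ∂G₁/∂y
= -18*x^2*z + 4*y*z^2 - 6*y*z − (6*z + 3)
= -18*x^2*z + 4*y*z^2 - 6*y*z - 6*z - 3
At (2, -2, -3): 123.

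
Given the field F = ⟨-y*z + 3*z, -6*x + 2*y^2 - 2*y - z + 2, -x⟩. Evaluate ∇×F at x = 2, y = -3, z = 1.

(∇×F)₁ = ∂F₃/∂y − ∂F₂/∂z = 1
(∇×F)₂ = ∂F₁/∂z − ∂F₃/∂x = -y + 4
(∇×F)₃ = ∂F₂/∂x − ∂F₁/∂y = z - 6
∇×F = (1, -y + 4, z - 6)
At (2, -3, 1): (1, 7, -5).

(1, 7, -5)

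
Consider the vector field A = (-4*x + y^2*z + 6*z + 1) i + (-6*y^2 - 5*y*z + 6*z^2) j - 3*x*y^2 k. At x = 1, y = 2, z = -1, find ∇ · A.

-23

∂A₁/∂x = -4
∂A₂/∂y = -12*y - 5*z
∂A₃/∂z = 0
∇·A = -12*y - 5*z - 4
At (1, 2, -1): -23.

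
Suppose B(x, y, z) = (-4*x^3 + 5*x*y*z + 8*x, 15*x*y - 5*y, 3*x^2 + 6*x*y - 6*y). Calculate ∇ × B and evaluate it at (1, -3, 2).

(∇×B)₁ = ∂B₃/∂y − ∂B₂/∂z = 6*x - 6
(∇×B)₂ = ∂B₁/∂z − ∂B₃/∂x = 5*x*y - 6*x - 6*y
(∇×B)₃ = ∂B₂/∂x − ∂B₁/∂y = -5*x*z + 15*y
∇×B = (6*x - 6, 5*x*y - 6*x - 6*y, -5*x*z + 15*y)
At (1, -3, 2): (0, -3, -55).

(0, -3, -55)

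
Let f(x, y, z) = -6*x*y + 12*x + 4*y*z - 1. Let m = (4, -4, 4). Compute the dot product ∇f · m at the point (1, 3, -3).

∂f/∂x = -6*y + 12
∂f/∂y = -6*x + 4*z
∂f/∂z = 4*y
∇f at (1, 3, -3) = (-6, -18, 12)
∇f · m = (-6)(4) + (-18)(-4) + (12)(4) = 96

96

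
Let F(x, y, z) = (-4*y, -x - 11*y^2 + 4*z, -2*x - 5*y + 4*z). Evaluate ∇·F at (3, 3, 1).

∂F₁/∂x = 0
∂F₂/∂y = -22*y
∂F₃/∂z = 4
∇·F = -22*y + 4
At (3, 3, 1): -62.

-62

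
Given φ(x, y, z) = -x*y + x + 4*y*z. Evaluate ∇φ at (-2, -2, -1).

∂φ/∂x = -y + 1
∂φ/∂y = -x + 4*z
∂φ/∂z = 4*y
∇φ = (-y + 1, -x + 4*z, 4*y)
At (-2, -2, -1): (3, -2, -8).

(3, -2, -8)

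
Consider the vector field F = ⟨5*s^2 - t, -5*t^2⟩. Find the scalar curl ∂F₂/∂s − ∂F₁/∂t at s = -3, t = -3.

1

∂F₂/∂s = 0
∂F₁/∂t = -1
Scalar curl = 1
At (-3, -3): 1.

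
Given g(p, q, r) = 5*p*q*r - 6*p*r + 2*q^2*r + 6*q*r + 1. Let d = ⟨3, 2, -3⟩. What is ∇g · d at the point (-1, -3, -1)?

∂g/∂p = 5*q*r - 6*r
∂g/∂q = 5*p*r + 4*q*r + 6*r
∂g/∂r = 5*p*q - 6*p + 2*q^2 + 6*q
∇g at (-1, -3, -1) = (21, 11, 21)
∇g · d = (21)(3) + (11)(2) + (21)(-3) = 22

22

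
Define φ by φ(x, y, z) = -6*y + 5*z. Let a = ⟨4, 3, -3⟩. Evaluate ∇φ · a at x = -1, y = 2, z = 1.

∂φ/∂x = 0
∂φ/∂y = -6
∂φ/∂z = 5
∇φ at (-1, 2, 1) = (0, -6, 5)
∇φ · a = (0)(4) + (-6)(3) + (5)(-3) = -33

-33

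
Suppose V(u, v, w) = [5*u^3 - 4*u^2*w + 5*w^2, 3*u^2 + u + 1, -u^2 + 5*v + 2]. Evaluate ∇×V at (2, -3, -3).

(∇×V)₁ = ∂V₃/∂v − ∂V₂/∂w = 5
(∇×V)₂ = ∂V₁/∂w − ∂V₃/∂u = -4*u^2 + 2*u + 10*w
(∇×V)₃ = ∂V₂/∂u − ∂V₁/∂v = 6*u + 1
∇×V = (5, -4*u^2 + 2*u + 10*w, 6*u + 1)
At (2, -3, -3): (5, -42, 13).

(5, -42, 13)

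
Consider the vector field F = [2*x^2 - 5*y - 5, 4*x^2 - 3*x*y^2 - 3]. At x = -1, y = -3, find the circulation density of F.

∂F₂/∂x = 8*x - 3*y^2
∂F₁/∂y = -5
Scalar curl = 8*x - 3*y^2 + 5
At (-1, -3): -30.

-30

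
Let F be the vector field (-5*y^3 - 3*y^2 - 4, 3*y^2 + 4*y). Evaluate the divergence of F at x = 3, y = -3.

∂F₁/∂x = 0
∂F₂/∂y = 6*y + 4
∇·F = 6*y + 4
At (3, -3): -14.

-14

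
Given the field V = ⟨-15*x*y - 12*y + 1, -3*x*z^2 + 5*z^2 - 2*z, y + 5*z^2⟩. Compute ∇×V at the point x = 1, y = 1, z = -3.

(15, 0, 0)

(∇×V)₁ = ∂V₃/∂y − ∂V₂/∂z = 6*x*z - 10*z + 3
(∇×V)₂ = ∂V₁/∂z − ∂V₃/∂x = 0
(∇×V)₃ = ∂V₂/∂x − ∂V₁/∂y = 15*x - 3*z^2 + 12
∇×V = (6*x*z - 10*z + 3, 0, 15*x - 3*z^2 + 12)
At (1, 1, -3): (15, 0, 0).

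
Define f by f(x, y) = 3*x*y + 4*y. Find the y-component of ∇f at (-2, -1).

(∇f)_2 = ∂f/∂y = 3*x + 4
At (-2, -1): -2.

-2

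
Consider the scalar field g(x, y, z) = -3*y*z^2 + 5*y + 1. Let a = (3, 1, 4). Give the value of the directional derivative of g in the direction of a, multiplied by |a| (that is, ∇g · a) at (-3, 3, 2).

∂g/∂x = 0
∂g/∂y = -3*z^2 + 5
∂g/∂z = -6*y*z
∇g at (-3, 3, 2) = (0, -7, -36)
∇g · a = (0)(3) + (-7)(1) + (-36)(4) = -151

-151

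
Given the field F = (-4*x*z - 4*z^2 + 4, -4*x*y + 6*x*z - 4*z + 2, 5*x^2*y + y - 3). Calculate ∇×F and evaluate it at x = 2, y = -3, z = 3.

(13, 28, 30)

(∇×F)₁ = ∂F₃/∂y − ∂F₂/∂z = 5*x^2 - 6*x + 5
(∇×F)₂ = ∂F₁/∂z − ∂F₃/∂x = -10*x*y - 4*x - 8*z
(∇×F)₃ = ∂F₂/∂x − ∂F₁/∂y = -4*y + 6*z
∇×F = (5*x^2 - 6*x + 5, -10*x*y - 4*x - 8*z, -4*y + 6*z)
At (2, -3, 3): (13, 28, 30).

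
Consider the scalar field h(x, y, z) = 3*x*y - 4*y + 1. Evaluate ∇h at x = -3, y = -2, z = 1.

∂h/∂x = 3*y
∂h/∂y = 3*x - 4
∂h/∂z = 0
∇h = (3*y, 3*x - 4, 0)
At (-3, -2, 1): (-6, -13, 0).

(-6, -13, 0)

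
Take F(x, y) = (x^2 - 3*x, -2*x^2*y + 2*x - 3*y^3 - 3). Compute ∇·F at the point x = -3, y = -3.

∂F₁/∂x = 2*x - 3
∂F₂/∂y = -2*x^2 - 9*y^2
∇·F = -2*x^2 + 2*x - 9*y^2 - 3
At (-3, -3): -108.

-108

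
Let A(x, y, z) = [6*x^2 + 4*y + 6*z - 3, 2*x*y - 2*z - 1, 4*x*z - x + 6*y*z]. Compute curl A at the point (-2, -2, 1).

(8, 3, -8)

(∇×A)₁ = ∂A₃/∂y − ∂A₂/∂z = 6*z + 2
(∇×A)₂ = ∂A₁/∂z − ∂A₃/∂x = -4*z + 7
(∇×A)₃ = ∂A₂/∂x − ∂A₁/∂y = 2*y - 4
∇×A = (6*z + 2, -4*z + 7, 2*y - 4)
At (-2, -2, 1): (8, 3, -8).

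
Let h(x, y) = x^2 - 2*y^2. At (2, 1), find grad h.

(4, -4)

∂h/∂x = 2*x
∂h/∂y = -4*y
∇h = (2*x, -4*y)
At (2, 1): (4, -4).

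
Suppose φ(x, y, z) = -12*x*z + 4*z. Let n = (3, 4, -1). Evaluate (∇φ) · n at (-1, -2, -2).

56

∂φ/∂x = -12*z
∂φ/∂y = 0
∂φ/∂z = -12*x + 4
∇φ at (-1, -2, -2) = (24, 0, 16)
∇φ · n = (24)(3) + (0)(4) + (16)(-1) = 56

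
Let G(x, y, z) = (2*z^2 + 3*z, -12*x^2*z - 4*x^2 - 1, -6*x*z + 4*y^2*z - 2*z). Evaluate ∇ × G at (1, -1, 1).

(∇×G)₁ = ∂G₃/∂y − ∂G₂/∂z = 12*x^2 + 8*y*z
(∇×G)₂ = ∂G₁/∂z − ∂G₃/∂x = 10*z + 3
(∇×G)₃ = ∂G₂/∂x − ∂G₁/∂y = -24*x*z - 8*x
∇×G = (12*x^2 + 8*y*z, 10*z + 3, -24*x*z - 8*x)
At (1, -1, 1): (4, 13, -32).

(4, 13, -32)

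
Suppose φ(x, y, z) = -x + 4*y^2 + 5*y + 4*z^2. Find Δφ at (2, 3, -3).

∂²φ/∂x² = 0
∂²φ/∂y² = 8
∂²φ/∂z² = 8
∇²φ = 16
At (2, 3, -3): 16.

16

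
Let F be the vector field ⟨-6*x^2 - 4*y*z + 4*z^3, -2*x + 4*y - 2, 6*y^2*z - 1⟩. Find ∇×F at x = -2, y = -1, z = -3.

(∇×F)₁ = ∂F₃/∂y − ∂F₂/∂z = 12*y*z
(∇×F)₂ = ∂F₁/∂z − ∂F₃/∂x = -4*y + 12*z^2
(∇×F)₃ = ∂F₂/∂x − ∂F₁/∂y = 4*z - 2
∇×F = (12*y*z, -4*y + 12*z^2, 4*z - 2)
At (-2, -1, -3): (36, 112, -14).

(36, 112, -14)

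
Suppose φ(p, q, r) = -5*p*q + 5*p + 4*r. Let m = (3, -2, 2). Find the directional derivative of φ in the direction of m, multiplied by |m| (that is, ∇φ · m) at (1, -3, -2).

78

∂φ/∂p = -5*q + 5
∂φ/∂q = -5*p
∂φ/∂r = 4
∇φ at (1, -3, -2) = (20, -5, 4)
∇φ · m = (20)(3) + (-5)(-2) + (4)(2) = 78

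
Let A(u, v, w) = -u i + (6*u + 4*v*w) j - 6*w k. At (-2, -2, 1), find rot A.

(∇×A)₁ = ∂A₃/∂v − ∂A₂/∂w = -4*v
(∇×A)₂ = ∂A₁/∂w − ∂A₃/∂u = 0
(∇×A)₃ = ∂A₂/∂u − ∂A₁/∂v = 6
∇×A = (-4*v, 0, 6)
At (-2, -2, 1): (8, 0, 6).

(8, 0, 6)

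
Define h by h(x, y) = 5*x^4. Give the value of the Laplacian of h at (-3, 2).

540

∂²h/∂x² = 60*x^2
∂²h/∂y² = 0
∇²h = 60*x^2
At (-3, 2): 540.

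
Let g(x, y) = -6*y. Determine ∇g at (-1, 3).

∂g/∂x = 0
∂g/∂y = -6
∇g = (0, -6)
At (-1, 3): (0, -6).

(0, -6)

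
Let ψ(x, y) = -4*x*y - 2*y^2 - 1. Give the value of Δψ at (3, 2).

-4

∂²ψ/∂x² = 0
∂²ψ/∂y² = -4
∇²ψ = -4
At (3, 2): -4.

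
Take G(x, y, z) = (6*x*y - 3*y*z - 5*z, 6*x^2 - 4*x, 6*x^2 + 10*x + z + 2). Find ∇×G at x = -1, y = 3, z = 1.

(∇×G)₁ = ∂G₃/∂y − ∂G₂/∂z = 0
(∇×G)₂ = ∂G₁/∂z − ∂G₃/∂x = -12*x - 3*y - 15
(∇×G)₃ = ∂G₂/∂x − ∂G₁/∂y = 6*x + 3*z - 4
∇×G = (0, -12*x - 3*y - 15, 6*x + 3*z - 4)
At (-1, 3, 1): (0, -12, -7).

(0, -12, -7)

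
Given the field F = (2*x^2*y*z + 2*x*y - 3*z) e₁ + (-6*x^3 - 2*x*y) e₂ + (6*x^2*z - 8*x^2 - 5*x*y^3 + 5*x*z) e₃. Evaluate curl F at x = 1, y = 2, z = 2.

(∇×F)₁ = ∂F₃/∂y − ∂F₂/∂z = -15*x*y^2
(∇×F)₂ = ∂F₁/∂z − ∂F₃/∂x = 2*x^2*y - 12*x*z + 16*x + 5*y^3 - 5*z - 3
(∇×F)₃ = ∂F₂/∂x − ∂F₁/∂y = -2*x^2*z - 18*x^2 - 2*x - 2*y
∇×F = (-15*x*y^2, 2*x^2*y - 12*x*z + 16*x + 5*y^3 - 5*z - 3, -2*x^2*z - 18*x^2 - 2*x - 2*y)
At (1, 2, 2): (-60, 23, -28).

(-60, 23, -28)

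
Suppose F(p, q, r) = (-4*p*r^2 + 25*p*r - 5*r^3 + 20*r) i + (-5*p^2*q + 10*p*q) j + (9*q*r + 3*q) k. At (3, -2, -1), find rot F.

(∇×F)₁ = ∂F₃/∂q − ∂F₂/∂r = 9*r + 3
(∇×F)₂ = ∂F₁/∂r − ∂F₃/∂p = -8*p*r + 25*p - 15*r^2 + 20
(∇×F)₃ = ∂F₂/∂p − ∂F₁/∂q = -10*p*q + 10*q
∇×F = (9*r + 3, -8*p*r + 25*p - 15*r^2 + 20, -10*p*q + 10*q)
At (3, -2, -1): (-6, 104, 40).

(-6, 104, 40)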